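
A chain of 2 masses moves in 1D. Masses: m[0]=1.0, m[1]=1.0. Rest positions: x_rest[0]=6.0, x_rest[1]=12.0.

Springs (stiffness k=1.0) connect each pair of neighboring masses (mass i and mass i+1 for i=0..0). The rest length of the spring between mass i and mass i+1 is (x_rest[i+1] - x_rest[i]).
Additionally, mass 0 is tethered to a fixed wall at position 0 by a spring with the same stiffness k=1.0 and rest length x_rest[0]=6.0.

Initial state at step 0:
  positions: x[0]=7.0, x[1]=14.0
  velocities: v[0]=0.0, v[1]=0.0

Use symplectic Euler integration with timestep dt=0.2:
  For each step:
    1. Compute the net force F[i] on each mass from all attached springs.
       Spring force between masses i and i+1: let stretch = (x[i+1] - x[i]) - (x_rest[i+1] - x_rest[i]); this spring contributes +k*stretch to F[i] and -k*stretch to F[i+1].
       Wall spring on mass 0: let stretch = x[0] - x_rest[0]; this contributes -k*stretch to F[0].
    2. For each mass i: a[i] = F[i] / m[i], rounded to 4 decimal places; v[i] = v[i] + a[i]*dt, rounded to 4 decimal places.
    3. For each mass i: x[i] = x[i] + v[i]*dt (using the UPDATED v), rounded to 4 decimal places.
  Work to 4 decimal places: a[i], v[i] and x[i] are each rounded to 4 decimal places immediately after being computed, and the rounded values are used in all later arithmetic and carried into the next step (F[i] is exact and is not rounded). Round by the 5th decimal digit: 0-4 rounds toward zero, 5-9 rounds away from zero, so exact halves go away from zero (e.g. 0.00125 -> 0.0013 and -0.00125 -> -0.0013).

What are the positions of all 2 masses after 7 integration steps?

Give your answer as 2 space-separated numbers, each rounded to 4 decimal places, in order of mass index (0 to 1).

Step 0: x=[7.0000 14.0000] v=[0.0000 0.0000]
Step 1: x=[7.0000 13.9600] v=[0.0000 -0.2000]
Step 2: x=[6.9984 13.8816] v=[-0.0080 -0.3920]
Step 3: x=[6.9922 13.7679] v=[-0.0310 -0.5686]
Step 4: x=[6.9773 13.6232] v=[-0.0743 -0.7237]
Step 5: x=[6.9492 13.4526] v=[-0.1406 -0.8529]
Step 6: x=[6.9032 13.2619] v=[-0.2298 -0.9536]
Step 7: x=[6.8355 13.0568] v=[-0.3387 -1.0253]

Answer: 6.8355 13.0568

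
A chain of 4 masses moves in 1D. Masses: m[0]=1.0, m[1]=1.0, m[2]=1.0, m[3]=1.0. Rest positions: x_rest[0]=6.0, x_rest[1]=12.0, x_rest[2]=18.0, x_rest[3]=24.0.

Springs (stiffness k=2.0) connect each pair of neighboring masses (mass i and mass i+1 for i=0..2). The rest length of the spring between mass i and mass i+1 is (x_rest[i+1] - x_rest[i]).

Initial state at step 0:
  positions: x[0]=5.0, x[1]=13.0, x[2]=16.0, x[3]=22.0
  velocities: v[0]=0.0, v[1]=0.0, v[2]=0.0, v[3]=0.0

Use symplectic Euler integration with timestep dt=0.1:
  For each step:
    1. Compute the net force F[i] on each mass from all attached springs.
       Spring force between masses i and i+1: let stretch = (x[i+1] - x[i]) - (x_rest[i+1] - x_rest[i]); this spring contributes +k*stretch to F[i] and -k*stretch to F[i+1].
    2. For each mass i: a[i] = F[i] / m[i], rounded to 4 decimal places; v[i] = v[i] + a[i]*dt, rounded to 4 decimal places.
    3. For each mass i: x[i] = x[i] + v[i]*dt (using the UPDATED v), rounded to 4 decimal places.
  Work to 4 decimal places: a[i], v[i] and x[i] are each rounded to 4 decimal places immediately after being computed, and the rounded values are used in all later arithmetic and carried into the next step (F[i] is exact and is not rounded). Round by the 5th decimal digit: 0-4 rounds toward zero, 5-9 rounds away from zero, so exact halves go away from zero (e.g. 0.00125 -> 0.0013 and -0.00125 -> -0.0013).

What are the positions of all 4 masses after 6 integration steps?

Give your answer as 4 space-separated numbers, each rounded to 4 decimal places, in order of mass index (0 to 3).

Answer: 5.6584 11.2889 16.9778 22.0749

Derivation:
Step 0: x=[5.0000 13.0000 16.0000 22.0000] v=[0.0000 0.0000 0.0000 0.0000]
Step 1: x=[5.0400 12.9000 16.0600 22.0000] v=[0.4000 -1.0000 0.6000 0.0000]
Step 2: x=[5.1172 12.7060 16.1756 22.0012] v=[0.7720 -1.9400 1.1560 0.0120]
Step 3: x=[5.2262 12.4296 16.3383 22.0059] v=[1.0898 -2.7638 1.6272 0.0469]
Step 4: x=[5.3593 12.0873 16.5362 22.0172] v=[1.3305 -3.4227 1.9790 0.1134]
Step 5: x=[5.5069 11.6995 16.7547 22.0389] v=[1.4761 -3.8785 2.1854 0.2172]
Step 6: x=[5.6584 11.2889 16.9778 22.0749] v=[1.5146 -4.1060 2.2312 0.3604]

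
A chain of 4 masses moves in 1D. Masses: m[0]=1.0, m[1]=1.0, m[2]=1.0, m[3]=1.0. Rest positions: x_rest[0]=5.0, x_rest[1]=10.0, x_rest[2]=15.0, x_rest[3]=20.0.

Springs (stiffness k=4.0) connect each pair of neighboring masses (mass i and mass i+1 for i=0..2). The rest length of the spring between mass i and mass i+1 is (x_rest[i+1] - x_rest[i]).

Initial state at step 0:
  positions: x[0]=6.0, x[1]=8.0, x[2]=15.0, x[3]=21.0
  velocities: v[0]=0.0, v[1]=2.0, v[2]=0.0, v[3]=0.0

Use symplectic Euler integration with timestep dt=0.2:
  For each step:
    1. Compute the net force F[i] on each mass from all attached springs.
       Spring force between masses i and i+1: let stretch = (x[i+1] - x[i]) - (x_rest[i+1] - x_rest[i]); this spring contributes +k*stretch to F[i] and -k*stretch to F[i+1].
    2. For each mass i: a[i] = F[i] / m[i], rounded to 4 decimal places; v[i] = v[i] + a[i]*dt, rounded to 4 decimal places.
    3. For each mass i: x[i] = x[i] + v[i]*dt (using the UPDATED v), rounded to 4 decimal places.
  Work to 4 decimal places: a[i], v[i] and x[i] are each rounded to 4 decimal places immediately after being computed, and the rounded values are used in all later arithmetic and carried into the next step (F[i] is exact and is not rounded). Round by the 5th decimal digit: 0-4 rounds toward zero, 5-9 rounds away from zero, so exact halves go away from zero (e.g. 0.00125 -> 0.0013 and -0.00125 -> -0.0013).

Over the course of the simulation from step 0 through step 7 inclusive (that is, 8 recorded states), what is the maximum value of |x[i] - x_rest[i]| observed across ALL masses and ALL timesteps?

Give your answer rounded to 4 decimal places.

Step 0: x=[6.0000 8.0000 15.0000 21.0000] v=[0.0000 2.0000 0.0000 0.0000]
Step 1: x=[5.5200 9.2000 14.8400 20.8400] v=[-2.4000 6.0000 -0.8000 -0.8000]
Step 2: x=[4.8288 10.7136 14.7376 20.5200] v=[-3.4560 7.5680 -0.5120 -1.6000]
Step 3: x=[4.2792 11.9295 14.9165 20.0748] v=[-2.7482 6.0794 0.8947 -2.2259]
Step 4: x=[4.1536 12.3993 15.4428 19.6043] v=[-0.6280 2.3488 2.6317 -2.3525]
Step 5: x=[4.5473 12.0367 16.1480 19.2680] v=[1.9686 -1.8130 3.5261 -1.6817]
Step 6: x=[5.3393 11.1336 16.6946 19.2325] v=[3.9601 -4.5155 2.7331 -0.1777]
Step 7: x=[6.2584 10.1932 16.7575 19.5909] v=[4.5955 -4.7021 0.3146 1.7920]
Max displacement = 2.3993

Answer: 2.3993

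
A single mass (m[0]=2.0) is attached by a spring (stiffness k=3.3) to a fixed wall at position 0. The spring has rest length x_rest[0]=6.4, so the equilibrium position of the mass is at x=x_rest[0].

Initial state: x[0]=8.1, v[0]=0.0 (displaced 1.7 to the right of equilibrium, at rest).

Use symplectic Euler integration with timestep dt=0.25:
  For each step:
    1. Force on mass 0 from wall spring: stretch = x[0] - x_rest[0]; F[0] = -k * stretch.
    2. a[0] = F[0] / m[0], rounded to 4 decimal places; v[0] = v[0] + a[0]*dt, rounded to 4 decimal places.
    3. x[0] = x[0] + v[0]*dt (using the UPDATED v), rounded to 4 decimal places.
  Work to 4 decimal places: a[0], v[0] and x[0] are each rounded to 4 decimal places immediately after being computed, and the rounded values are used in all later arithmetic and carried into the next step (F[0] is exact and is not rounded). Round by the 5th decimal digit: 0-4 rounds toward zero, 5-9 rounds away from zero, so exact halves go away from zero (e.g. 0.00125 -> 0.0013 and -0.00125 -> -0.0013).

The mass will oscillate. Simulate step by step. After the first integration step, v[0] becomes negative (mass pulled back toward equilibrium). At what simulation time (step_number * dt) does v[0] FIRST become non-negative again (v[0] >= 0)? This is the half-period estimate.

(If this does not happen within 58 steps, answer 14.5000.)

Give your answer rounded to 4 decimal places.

Step 0: x=[8.1000] v=[0.0000]
Step 1: x=[7.9247] v=[-0.7013]
Step 2: x=[7.5921] v=[-1.3303]
Step 3: x=[7.1366] v=[-1.8221]
Step 4: x=[6.6051] v=[-2.1260]
Step 5: x=[6.0525] v=[-2.2106]
Step 6: x=[5.5357] v=[-2.0673]
Step 7: x=[5.1080] v=[-1.7108]
Step 8: x=[4.8135] v=[-1.1779]
Step 9: x=[4.6826] v=[-0.5235]
Step 10: x=[4.7288] v=[0.1849]
First v>=0 after going negative at step 10, time=2.5000

Answer: 2.5000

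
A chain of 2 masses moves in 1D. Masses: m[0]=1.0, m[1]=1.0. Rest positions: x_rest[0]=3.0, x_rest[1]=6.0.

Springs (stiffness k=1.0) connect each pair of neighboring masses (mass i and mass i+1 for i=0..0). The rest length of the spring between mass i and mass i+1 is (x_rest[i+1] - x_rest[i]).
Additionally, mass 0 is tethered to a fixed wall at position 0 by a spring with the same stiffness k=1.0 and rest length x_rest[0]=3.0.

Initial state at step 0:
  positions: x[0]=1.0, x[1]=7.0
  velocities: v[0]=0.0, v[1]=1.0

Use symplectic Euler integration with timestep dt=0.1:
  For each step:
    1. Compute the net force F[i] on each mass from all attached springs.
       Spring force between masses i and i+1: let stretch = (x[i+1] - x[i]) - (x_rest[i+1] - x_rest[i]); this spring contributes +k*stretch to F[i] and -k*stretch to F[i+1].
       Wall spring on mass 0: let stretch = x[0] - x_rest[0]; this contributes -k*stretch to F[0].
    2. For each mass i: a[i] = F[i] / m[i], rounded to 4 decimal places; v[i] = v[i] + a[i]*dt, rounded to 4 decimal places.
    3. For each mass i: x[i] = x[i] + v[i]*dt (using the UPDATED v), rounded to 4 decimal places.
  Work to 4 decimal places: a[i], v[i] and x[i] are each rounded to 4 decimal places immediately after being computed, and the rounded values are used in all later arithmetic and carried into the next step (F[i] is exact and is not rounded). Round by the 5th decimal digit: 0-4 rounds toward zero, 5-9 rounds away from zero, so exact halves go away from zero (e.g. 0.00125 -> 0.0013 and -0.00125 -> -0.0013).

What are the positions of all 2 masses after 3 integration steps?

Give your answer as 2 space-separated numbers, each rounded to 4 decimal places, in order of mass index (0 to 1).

Step 0: x=[1.0000 7.0000] v=[0.0000 1.0000]
Step 1: x=[1.0500 7.0700] v=[0.5000 0.7000]
Step 2: x=[1.1497 7.1098] v=[0.9970 0.3980]
Step 3: x=[1.2975 7.1200] v=[1.4780 0.1020]

Answer: 1.2975 7.1200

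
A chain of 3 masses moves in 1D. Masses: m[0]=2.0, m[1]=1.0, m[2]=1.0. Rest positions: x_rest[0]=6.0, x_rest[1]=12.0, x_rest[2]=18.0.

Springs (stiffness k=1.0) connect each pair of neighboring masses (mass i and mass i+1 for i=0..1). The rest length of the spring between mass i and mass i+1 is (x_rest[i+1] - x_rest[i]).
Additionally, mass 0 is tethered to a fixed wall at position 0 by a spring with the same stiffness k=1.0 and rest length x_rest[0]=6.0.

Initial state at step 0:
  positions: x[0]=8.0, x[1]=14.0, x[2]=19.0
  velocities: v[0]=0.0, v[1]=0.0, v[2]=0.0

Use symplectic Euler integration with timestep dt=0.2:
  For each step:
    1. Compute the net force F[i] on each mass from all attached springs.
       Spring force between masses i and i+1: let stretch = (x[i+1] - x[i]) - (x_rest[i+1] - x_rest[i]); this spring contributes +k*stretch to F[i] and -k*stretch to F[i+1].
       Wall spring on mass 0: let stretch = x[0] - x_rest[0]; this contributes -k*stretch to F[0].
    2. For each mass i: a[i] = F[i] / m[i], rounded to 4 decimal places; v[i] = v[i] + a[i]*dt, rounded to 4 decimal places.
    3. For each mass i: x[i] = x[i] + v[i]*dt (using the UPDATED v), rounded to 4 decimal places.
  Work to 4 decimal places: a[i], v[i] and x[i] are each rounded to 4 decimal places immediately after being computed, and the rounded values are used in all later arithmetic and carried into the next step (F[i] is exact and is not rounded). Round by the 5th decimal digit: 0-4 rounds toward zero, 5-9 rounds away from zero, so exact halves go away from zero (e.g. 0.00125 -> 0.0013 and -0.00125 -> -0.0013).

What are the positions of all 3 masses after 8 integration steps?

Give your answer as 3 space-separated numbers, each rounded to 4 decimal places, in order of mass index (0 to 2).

Step 0: x=[8.0000 14.0000 19.0000] v=[0.0000 0.0000 0.0000]
Step 1: x=[7.9600 13.9600 19.0400] v=[-0.2000 -0.2000 0.2000]
Step 2: x=[7.8808 13.8832 19.1168] v=[-0.3960 -0.3840 0.3840]
Step 3: x=[7.7640 13.7756 19.2243] v=[-0.5838 -0.5378 0.5373]
Step 4: x=[7.6122 13.6455 19.3538] v=[-0.7590 -0.6504 0.6476]
Step 5: x=[7.4288 13.5024 19.4950] v=[-0.9169 -0.7154 0.7059]
Step 6: x=[7.2183 13.3561 19.6365] v=[-1.0524 -0.7316 0.7074]
Step 7: x=[6.9862 13.2155 19.7668] v=[-1.1605 -0.7031 0.6513]
Step 8: x=[6.7390 13.0878 19.8750] v=[-1.2362 -0.6387 0.5410]

Answer: 6.7390 13.0878 19.8750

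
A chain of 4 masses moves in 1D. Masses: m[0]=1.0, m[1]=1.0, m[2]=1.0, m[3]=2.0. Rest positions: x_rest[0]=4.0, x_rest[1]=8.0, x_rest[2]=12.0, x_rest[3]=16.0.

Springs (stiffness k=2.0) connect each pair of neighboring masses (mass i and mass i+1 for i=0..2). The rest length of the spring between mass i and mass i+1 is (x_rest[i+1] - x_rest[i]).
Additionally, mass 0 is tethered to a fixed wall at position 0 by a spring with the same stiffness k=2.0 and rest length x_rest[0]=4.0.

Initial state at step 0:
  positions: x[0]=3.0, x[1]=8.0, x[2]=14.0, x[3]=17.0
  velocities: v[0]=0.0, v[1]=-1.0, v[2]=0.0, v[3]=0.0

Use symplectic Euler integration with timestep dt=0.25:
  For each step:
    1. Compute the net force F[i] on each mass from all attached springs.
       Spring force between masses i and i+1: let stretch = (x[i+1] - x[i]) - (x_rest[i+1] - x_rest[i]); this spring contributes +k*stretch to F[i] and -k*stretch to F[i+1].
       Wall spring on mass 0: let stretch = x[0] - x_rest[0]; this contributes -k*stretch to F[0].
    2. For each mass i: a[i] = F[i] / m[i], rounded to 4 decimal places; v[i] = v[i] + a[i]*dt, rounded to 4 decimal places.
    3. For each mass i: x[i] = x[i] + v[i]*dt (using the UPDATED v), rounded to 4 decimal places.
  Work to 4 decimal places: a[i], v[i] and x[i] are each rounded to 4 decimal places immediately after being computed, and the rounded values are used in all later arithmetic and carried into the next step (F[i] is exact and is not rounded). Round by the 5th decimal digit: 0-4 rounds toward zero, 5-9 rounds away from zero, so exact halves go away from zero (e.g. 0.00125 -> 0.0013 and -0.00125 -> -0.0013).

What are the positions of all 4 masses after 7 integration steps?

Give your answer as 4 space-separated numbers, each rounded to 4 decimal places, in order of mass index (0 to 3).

Answer: 4.9673 8.3878 11.5937 16.6337

Derivation:
Step 0: x=[3.0000 8.0000 14.0000 17.0000] v=[0.0000 -1.0000 0.0000 0.0000]
Step 1: x=[3.2500 7.8750 13.6250 17.0625] v=[1.0000 -0.5000 -1.5000 0.2500]
Step 2: x=[3.6719 7.8906 12.9609 17.1602] v=[1.6875 0.0625 -2.6563 0.3906]
Step 3: x=[4.1621 8.0127 12.1880 17.2454] v=[1.9609 0.4883 -3.0918 0.3408]
Step 4: x=[4.6134 8.1754 11.5253 17.2645] v=[1.8052 0.6507 -2.6508 0.0765]
Step 5: x=[4.9333 8.3116 11.1613 17.1749] v=[1.2795 0.5447 -1.4562 -0.3583]
Step 6: x=[5.0588 8.3817 11.1928 16.9595] v=[0.5020 0.2804 0.1258 -0.8617]
Step 7: x=[4.9673 8.3878 11.5937 16.6337] v=[-0.3660 0.0245 1.6036 -1.3034]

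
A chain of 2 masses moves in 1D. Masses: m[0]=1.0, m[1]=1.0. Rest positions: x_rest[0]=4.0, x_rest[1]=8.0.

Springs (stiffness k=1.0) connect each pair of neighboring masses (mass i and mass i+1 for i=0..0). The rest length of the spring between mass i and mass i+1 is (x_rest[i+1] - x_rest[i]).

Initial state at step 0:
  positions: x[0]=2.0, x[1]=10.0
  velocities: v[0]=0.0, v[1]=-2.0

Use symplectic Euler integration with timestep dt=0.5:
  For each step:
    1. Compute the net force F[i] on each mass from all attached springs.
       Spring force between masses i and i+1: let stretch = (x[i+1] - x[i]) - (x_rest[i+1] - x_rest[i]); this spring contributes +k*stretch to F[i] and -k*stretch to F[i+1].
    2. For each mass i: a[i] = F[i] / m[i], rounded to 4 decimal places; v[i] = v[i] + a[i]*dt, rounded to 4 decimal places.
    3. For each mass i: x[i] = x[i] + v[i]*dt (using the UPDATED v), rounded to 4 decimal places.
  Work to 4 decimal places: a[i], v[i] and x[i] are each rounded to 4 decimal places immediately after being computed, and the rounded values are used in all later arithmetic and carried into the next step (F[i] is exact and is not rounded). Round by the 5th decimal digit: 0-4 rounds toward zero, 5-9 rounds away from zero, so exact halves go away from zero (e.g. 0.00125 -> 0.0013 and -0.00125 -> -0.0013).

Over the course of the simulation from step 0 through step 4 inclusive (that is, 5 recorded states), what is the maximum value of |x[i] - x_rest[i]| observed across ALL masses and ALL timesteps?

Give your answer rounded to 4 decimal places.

Step 0: x=[2.0000 10.0000] v=[0.0000 -2.0000]
Step 1: x=[3.0000 8.0000] v=[2.0000 -4.0000]
Step 2: x=[4.2500 5.7500] v=[2.5000 -4.5000]
Step 3: x=[4.8750 4.1250] v=[1.2500 -3.2500]
Step 4: x=[4.3125 3.6875] v=[-1.1250 -0.8750]
Max displacement = 4.3125

Answer: 4.3125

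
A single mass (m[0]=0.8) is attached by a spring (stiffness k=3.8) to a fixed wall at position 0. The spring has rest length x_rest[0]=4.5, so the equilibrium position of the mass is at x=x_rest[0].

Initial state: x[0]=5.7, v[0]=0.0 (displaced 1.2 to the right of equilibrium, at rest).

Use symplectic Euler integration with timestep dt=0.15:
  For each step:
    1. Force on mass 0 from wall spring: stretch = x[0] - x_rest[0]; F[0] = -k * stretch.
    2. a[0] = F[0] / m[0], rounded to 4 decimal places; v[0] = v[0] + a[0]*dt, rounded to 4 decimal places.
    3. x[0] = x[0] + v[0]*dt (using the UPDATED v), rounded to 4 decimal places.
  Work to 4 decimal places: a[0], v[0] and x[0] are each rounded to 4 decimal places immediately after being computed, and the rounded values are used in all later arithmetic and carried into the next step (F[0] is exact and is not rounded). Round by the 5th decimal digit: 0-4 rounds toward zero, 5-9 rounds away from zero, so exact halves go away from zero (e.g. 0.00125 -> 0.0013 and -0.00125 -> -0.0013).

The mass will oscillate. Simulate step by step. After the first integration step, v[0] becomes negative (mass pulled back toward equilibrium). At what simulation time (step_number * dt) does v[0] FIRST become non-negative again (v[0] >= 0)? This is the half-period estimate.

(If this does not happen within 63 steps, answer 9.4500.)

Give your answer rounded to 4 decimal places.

Answer: 1.5000

Derivation:
Step 0: x=[5.7000] v=[0.0000]
Step 1: x=[5.5718] v=[-0.8550]
Step 2: x=[5.3290] v=[-1.6187]
Step 3: x=[4.9976] v=[-2.2094]
Step 4: x=[4.6130] v=[-2.5639]
Step 5: x=[4.2163] v=[-2.6444]
Step 6: x=[3.8500] v=[-2.4423]
Step 7: x=[3.5531] v=[-1.9792]
Step 8: x=[3.3574] v=[-1.3045]
Step 9: x=[3.2838] v=[-0.4904]
Step 10: x=[3.3402] v=[0.3762]
First v>=0 after going negative at step 10, time=1.5000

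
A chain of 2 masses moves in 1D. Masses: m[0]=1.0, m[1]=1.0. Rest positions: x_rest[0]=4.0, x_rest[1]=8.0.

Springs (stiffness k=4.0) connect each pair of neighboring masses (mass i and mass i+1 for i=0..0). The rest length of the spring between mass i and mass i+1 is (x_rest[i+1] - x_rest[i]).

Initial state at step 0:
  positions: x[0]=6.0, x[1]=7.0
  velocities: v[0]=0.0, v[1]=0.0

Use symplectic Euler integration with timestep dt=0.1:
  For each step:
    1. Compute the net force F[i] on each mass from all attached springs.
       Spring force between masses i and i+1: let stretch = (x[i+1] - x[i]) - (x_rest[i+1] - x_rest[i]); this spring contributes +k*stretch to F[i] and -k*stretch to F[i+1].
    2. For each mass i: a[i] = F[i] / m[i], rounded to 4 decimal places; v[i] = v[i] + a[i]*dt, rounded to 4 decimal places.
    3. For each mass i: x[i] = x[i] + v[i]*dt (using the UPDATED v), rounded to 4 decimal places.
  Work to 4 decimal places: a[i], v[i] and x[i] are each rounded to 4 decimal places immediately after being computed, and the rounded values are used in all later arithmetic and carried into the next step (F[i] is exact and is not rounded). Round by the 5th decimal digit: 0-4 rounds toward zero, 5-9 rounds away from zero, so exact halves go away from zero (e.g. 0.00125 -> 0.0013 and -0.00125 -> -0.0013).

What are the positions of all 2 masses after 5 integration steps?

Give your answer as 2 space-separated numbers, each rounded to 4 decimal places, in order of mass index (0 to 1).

Answer: 4.5151 8.4850

Derivation:
Step 0: x=[6.0000 7.0000] v=[0.0000 0.0000]
Step 1: x=[5.8800 7.1200] v=[-1.2000 1.2000]
Step 2: x=[5.6496 7.3504] v=[-2.3040 2.3040]
Step 3: x=[5.3272 7.6728] v=[-3.2237 3.2237]
Step 4: x=[4.9387 8.0614] v=[-3.8855 3.8855]
Step 5: x=[4.5151 8.4850] v=[-4.2364 4.2364]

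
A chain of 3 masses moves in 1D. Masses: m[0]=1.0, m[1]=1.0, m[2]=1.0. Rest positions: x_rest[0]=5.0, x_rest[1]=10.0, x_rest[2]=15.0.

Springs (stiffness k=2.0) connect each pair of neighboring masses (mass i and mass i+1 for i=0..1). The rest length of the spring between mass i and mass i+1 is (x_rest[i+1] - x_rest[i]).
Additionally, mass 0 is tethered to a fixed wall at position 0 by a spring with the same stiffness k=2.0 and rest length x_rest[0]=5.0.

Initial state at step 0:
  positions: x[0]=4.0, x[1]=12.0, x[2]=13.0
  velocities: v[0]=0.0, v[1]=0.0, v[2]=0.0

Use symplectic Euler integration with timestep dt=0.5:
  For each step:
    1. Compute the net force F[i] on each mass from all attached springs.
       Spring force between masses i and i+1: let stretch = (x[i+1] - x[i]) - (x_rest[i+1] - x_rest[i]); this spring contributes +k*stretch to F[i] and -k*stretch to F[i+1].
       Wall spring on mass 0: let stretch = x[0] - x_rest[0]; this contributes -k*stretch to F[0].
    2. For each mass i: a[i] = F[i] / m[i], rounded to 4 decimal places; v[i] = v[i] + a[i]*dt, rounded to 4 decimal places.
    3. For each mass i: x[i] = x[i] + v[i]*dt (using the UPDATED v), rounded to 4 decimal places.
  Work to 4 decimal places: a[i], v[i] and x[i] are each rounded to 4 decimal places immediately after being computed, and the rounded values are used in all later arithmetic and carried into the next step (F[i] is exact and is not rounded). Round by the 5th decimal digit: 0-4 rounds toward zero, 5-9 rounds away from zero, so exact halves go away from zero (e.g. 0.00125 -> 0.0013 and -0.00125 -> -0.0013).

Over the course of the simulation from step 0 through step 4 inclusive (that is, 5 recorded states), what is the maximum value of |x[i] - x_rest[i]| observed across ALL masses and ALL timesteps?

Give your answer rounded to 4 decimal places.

Step 0: x=[4.0000 12.0000 13.0000] v=[0.0000 0.0000 0.0000]
Step 1: x=[6.0000 8.5000 15.0000] v=[4.0000 -7.0000 4.0000]
Step 2: x=[6.2500 7.0000 16.2500] v=[0.5000 -3.0000 2.5000]
Step 3: x=[3.7500 9.7500 15.3750] v=[-5.0000 5.5000 -1.7500]
Step 4: x=[2.3750 12.3125 14.1875] v=[-2.7500 5.1250 -2.3750]
Max displacement = 3.0000

Answer: 3.0000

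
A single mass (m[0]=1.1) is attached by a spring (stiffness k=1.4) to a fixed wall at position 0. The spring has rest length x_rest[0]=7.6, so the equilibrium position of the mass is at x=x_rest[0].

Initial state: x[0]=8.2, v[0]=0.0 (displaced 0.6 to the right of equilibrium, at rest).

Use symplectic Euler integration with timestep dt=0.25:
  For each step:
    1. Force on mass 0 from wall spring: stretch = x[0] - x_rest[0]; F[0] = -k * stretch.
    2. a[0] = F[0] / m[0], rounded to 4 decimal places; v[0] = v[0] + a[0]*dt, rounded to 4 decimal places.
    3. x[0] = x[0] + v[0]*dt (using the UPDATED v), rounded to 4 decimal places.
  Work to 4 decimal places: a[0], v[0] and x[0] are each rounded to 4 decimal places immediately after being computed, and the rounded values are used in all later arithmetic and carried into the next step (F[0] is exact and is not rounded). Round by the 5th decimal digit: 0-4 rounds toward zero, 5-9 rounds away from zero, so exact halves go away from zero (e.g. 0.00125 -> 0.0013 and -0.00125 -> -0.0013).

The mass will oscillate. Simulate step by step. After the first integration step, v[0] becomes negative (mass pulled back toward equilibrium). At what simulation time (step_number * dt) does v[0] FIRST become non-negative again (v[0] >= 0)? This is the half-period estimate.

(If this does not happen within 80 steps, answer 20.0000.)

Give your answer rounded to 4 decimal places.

Step 0: x=[8.2000] v=[0.0000]
Step 1: x=[8.1523] v=[-0.1909]
Step 2: x=[8.0607] v=[-0.3666]
Step 3: x=[7.9324] v=[-0.5132]
Step 4: x=[7.7777] v=[-0.6190]
Step 5: x=[7.6088] v=[-0.6756]
Step 6: x=[7.4392] v=[-0.6784]
Step 7: x=[7.2824] v=[-0.6272]
Step 8: x=[7.1509] v=[-0.5262]
Step 9: x=[7.0551] v=[-0.3833]
Step 10: x=[7.0026] v=[-0.2099]
Step 11: x=[6.9977] v=[-0.0198]
Step 12: x=[7.0407] v=[0.1719]
First v>=0 after going negative at step 12, time=3.0000

Answer: 3.0000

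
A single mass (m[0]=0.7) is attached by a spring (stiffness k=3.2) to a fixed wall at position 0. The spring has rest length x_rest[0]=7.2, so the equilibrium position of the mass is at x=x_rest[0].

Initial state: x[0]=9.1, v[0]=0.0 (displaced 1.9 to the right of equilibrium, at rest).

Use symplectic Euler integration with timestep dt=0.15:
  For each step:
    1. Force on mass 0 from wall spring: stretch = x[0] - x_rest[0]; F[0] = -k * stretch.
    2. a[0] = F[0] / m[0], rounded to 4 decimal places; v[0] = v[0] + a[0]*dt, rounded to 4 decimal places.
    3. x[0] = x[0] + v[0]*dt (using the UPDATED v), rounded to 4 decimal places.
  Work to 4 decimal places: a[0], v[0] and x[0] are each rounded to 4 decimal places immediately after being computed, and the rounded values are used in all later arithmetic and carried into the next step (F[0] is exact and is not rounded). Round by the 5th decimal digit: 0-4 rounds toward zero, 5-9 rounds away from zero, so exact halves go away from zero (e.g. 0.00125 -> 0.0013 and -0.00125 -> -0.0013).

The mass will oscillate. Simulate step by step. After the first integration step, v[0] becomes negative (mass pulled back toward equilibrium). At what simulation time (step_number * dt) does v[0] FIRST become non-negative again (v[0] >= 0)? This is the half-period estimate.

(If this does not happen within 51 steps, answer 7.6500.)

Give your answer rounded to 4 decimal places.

Answer: 1.5000

Derivation:
Step 0: x=[9.1000] v=[0.0000]
Step 1: x=[8.9046] v=[-1.3029]
Step 2: x=[8.5338] v=[-2.4718]
Step 3: x=[8.0258] v=[-3.3864]
Step 4: x=[7.4329] v=[-3.9527]
Step 5: x=[6.8160] v=[-4.1124]
Step 6: x=[6.2386] v=[-3.8491]
Step 7: x=[5.7601] v=[-3.1899]
Step 8: x=[5.4297] v=[-2.2025]
Step 9: x=[5.2814] v=[-0.9886]
Step 10: x=[5.3305] v=[0.3270]
First v>=0 after going negative at step 10, time=1.5000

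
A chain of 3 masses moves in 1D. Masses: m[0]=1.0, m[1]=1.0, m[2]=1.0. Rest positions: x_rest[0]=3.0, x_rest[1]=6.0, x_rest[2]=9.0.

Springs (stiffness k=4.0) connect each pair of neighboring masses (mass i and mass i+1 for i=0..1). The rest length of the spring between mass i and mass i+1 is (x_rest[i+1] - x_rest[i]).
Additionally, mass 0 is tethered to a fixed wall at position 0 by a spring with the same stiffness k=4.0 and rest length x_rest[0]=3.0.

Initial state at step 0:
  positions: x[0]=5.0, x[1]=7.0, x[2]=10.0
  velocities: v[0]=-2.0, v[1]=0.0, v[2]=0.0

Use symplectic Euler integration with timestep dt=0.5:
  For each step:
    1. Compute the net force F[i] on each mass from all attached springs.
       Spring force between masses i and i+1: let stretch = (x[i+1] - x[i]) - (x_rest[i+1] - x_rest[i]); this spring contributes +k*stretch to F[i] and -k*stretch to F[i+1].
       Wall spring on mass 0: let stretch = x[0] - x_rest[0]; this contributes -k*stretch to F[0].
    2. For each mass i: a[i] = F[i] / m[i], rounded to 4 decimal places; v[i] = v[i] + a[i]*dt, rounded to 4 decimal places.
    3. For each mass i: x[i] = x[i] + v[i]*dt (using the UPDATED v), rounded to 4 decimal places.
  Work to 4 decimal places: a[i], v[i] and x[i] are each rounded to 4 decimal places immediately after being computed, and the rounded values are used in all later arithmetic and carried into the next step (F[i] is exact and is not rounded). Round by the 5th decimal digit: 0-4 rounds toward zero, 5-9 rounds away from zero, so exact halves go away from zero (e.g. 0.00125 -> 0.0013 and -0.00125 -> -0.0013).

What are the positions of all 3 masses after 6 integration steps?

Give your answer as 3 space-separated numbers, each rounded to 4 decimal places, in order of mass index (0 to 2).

Answer: 0.0000 5.0000 8.0000

Derivation:
Step 0: x=[5.0000 7.0000 10.0000] v=[-2.0000 0.0000 0.0000]
Step 1: x=[1.0000 8.0000 10.0000] v=[-8.0000 2.0000 0.0000]
Step 2: x=[3.0000 4.0000 11.0000] v=[4.0000 -8.0000 2.0000]
Step 3: x=[3.0000 6.0000 8.0000] v=[0.0000 4.0000 -6.0000]
Step 4: x=[3.0000 7.0000 6.0000] v=[0.0000 2.0000 -4.0000]
Step 5: x=[4.0000 3.0000 8.0000] v=[2.0000 -8.0000 4.0000]
Step 6: x=[0.0000 5.0000 8.0000] v=[-8.0000 4.0000 0.0000]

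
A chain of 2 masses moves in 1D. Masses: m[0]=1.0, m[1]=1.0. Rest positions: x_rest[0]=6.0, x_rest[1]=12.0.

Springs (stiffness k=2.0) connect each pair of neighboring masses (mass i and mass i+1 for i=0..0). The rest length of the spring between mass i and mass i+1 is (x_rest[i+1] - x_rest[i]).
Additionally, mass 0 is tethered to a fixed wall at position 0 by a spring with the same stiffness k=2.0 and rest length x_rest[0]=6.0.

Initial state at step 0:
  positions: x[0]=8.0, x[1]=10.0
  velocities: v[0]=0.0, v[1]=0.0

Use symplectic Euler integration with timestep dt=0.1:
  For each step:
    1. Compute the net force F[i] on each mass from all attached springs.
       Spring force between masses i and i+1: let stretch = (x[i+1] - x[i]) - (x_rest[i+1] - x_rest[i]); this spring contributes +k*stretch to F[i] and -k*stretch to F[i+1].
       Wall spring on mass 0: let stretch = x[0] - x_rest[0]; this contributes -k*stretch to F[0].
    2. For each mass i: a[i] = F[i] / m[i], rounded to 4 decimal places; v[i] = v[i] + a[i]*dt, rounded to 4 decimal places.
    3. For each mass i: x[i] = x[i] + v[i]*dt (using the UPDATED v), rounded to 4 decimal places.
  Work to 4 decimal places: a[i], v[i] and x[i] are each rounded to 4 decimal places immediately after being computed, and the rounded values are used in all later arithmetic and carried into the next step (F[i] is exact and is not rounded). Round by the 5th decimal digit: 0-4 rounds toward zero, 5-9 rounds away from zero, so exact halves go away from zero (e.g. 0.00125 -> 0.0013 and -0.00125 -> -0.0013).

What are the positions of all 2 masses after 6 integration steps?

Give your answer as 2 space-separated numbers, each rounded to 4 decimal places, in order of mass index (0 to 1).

Answer: 5.9006 11.4170

Derivation:
Step 0: x=[8.0000 10.0000] v=[0.0000 0.0000]
Step 1: x=[7.8800 10.0800] v=[-1.2000 0.8000]
Step 2: x=[7.6464 10.2360] v=[-2.3360 1.5600]
Step 3: x=[7.3117 10.4602] v=[-3.3474 2.2421]
Step 4: x=[6.8937 10.7414] v=[-4.1800 2.8124]
Step 5: x=[6.4148 11.0657] v=[-4.7892 3.2429]
Step 6: x=[5.9006 11.4170] v=[-5.1420 3.5127]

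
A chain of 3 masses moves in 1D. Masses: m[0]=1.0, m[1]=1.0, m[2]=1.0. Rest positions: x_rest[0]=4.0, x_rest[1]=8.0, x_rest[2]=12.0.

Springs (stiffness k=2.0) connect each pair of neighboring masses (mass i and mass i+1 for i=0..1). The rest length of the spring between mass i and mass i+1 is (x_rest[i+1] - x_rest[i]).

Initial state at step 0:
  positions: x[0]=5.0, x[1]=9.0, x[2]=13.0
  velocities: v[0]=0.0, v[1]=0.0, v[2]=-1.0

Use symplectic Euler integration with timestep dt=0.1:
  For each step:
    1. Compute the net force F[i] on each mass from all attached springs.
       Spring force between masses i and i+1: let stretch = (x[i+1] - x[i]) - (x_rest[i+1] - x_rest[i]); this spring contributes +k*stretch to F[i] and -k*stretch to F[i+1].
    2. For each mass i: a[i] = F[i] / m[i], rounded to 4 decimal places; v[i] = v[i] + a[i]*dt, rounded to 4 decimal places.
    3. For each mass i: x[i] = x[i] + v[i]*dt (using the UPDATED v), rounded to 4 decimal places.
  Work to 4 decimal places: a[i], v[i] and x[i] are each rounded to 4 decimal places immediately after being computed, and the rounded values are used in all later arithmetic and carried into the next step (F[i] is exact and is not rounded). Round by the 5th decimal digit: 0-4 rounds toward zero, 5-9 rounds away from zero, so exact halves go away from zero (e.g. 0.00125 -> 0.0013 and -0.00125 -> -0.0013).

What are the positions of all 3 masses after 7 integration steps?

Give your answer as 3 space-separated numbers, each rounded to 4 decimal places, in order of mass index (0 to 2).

Step 0: x=[5.0000 9.0000 13.0000] v=[0.0000 0.0000 -1.0000]
Step 1: x=[5.0000 9.0000 12.9000] v=[0.0000 0.0000 -1.0000]
Step 2: x=[5.0000 8.9980 12.8020] v=[0.0000 -0.0200 -0.9800]
Step 3: x=[5.0000 8.9921 12.7079] v=[-0.0004 -0.0588 -0.9408]
Step 4: x=[4.9998 8.9807 12.6195] v=[-0.0020 -0.1141 -0.8840]
Step 5: x=[4.9992 8.9625 12.5383] v=[-0.0058 -0.1825 -0.8118]
Step 6: x=[4.9979 8.9365 12.4656] v=[-0.0131 -0.2600 -0.7270]
Step 7: x=[4.9954 8.9023 12.4023] v=[-0.0254 -0.3419 -0.6328]

Answer: 4.9954 8.9023 12.4023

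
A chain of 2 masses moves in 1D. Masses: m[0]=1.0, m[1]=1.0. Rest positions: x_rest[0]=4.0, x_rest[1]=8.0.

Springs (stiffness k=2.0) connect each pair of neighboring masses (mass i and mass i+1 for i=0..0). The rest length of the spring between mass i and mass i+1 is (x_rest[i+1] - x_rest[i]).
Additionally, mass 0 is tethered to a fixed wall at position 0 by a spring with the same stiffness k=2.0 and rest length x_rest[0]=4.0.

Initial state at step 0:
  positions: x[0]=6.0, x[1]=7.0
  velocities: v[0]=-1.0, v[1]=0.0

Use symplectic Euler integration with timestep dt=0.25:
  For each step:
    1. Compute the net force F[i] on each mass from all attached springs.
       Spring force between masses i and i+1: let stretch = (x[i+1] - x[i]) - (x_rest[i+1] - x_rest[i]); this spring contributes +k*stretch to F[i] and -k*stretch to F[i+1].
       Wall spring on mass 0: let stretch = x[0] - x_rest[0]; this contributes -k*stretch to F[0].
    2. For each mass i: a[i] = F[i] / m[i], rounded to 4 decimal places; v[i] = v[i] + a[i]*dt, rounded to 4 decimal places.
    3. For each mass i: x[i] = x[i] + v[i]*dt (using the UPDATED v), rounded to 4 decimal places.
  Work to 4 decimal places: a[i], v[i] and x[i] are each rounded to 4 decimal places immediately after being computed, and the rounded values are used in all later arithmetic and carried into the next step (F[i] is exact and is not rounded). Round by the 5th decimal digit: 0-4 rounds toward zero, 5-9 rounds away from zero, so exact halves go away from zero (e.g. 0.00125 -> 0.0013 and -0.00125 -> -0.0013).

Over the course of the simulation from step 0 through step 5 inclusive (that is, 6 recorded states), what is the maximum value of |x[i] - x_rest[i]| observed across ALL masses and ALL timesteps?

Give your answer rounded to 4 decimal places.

Answer: 2.2979

Derivation:
Step 0: x=[6.0000 7.0000] v=[-1.0000 0.0000]
Step 1: x=[5.1250 7.3750] v=[-3.5000 1.5000]
Step 2: x=[3.8906 7.9688] v=[-4.9375 2.3750]
Step 3: x=[2.6797 8.5528] v=[-4.8437 2.3359]
Step 4: x=[1.8680 8.9027] v=[-3.2470 1.3994]
Step 5: x=[1.7021 8.8732] v=[-0.6637 -0.1180]
Max displacement = 2.2979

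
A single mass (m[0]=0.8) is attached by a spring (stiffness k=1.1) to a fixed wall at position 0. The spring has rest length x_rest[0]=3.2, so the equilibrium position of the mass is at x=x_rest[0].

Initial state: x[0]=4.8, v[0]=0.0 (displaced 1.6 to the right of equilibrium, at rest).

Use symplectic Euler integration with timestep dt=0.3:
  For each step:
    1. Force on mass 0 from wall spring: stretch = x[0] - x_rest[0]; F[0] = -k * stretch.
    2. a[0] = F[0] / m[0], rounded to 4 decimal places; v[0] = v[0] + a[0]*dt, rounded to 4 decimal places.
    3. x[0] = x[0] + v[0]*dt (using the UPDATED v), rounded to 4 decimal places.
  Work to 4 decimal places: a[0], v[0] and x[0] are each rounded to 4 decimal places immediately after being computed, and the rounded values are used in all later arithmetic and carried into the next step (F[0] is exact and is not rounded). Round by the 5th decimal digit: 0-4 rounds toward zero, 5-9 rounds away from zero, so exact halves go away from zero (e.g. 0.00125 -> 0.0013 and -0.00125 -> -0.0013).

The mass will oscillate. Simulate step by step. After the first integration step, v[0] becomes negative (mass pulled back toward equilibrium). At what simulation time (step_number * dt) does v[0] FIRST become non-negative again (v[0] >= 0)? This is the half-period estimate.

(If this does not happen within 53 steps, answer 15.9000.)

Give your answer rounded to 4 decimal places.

Step 0: x=[4.8000] v=[0.0000]
Step 1: x=[4.6020] v=[-0.6600]
Step 2: x=[4.2305] v=[-1.2383]
Step 3: x=[3.7315] v=[-1.6634]
Step 4: x=[3.1667] v=[-1.8826]
Step 5: x=[2.6060] v=[-1.8689]
Step 6: x=[2.1188] v=[-1.6239]
Step 7: x=[1.7654] v=[-1.1779]
Step 8: x=[1.5896] v=[-0.5861]
Step 9: x=[1.6131] v=[0.0782]
First v>=0 after going negative at step 9, time=2.7000

Answer: 2.7000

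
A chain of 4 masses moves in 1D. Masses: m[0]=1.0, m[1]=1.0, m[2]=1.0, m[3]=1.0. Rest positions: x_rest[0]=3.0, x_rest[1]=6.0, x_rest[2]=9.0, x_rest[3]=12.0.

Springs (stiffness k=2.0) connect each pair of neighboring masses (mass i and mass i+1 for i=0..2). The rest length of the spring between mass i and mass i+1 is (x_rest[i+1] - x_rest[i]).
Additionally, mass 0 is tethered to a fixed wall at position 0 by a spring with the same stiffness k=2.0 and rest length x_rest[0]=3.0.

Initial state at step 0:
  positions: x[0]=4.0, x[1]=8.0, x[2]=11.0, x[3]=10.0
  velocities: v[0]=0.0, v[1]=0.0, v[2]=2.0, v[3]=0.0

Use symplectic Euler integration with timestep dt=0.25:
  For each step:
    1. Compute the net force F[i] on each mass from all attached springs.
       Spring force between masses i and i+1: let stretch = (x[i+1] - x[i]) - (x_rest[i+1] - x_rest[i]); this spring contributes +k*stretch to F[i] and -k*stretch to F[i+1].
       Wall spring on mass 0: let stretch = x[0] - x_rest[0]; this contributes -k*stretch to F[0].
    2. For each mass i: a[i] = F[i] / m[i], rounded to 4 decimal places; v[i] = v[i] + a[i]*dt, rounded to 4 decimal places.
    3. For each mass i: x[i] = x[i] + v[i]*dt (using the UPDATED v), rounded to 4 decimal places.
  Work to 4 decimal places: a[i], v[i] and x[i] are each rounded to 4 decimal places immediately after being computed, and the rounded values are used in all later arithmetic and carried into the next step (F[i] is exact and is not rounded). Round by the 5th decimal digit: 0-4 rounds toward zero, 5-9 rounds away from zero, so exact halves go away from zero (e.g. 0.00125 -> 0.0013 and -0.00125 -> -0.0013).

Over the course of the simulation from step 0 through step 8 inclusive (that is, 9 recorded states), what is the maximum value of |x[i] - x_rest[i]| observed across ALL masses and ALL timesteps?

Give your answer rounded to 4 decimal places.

Step 0: x=[4.0000 8.0000 11.0000 10.0000] v=[0.0000 0.0000 2.0000 0.0000]
Step 1: x=[4.0000 7.8750 11.0000 10.5000] v=[0.0000 -0.5000 0.0000 2.0000]
Step 2: x=[3.9844 7.6563 10.5469 11.4375] v=[-0.0625 -0.8750 -1.8125 3.7500]
Step 3: x=[3.9297 7.3399 9.8438 12.6387] v=[-0.2188 -1.2657 -2.8125 4.8047]
Step 4: x=[3.8101 6.9102 9.1771 13.8655] v=[-0.4786 -1.7189 -2.6670 4.9073]
Step 5: x=[3.6017 6.3763 8.8130 14.8813] v=[-0.8336 -2.1355 -1.4563 4.0631]
Step 6: x=[3.2899 5.8002 8.9029 15.5136] v=[-1.2472 -2.3045 0.3595 2.5290]
Step 7: x=[2.8807 5.2981 9.4313 15.6945] v=[-1.6370 -2.0083 2.1135 0.7237]
Step 8: x=[2.4135 5.0105 10.2259 15.4675] v=[-1.8687 -1.1504 3.1785 -0.9079]
Max displacement = 3.6945

Answer: 3.6945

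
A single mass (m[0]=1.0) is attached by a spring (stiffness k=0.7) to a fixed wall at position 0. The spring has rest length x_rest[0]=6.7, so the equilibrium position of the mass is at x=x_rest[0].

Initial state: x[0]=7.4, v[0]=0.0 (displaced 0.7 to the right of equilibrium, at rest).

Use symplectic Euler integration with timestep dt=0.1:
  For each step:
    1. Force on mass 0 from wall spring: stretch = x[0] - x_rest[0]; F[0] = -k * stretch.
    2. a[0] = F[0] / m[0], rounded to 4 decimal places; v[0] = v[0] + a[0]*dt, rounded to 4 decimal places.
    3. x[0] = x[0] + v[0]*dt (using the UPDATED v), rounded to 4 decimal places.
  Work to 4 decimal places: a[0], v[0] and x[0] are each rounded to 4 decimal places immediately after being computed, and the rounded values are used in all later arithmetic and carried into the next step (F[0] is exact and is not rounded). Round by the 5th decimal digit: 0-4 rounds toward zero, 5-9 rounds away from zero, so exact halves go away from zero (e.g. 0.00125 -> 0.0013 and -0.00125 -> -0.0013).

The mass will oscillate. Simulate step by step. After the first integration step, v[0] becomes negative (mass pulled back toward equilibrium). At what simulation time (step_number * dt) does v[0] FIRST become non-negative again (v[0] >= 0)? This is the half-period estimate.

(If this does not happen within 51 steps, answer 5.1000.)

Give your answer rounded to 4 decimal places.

Answer: 3.8000

Derivation:
Step 0: x=[7.4000] v=[0.0000]
Step 1: x=[7.3951] v=[-0.0490]
Step 2: x=[7.3853] v=[-0.0977]
Step 3: x=[7.3707] v=[-0.1457]
Step 4: x=[7.3514] v=[-0.1927]
Step 5: x=[7.3276] v=[-0.2383]
Step 6: x=[7.2994] v=[-0.2822]
Step 7: x=[7.2670] v=[-0.3242]
Step 8: x=[7.2306] v=[-0.3639]
Step 9: x=[7.1905] v=[-0.4010]
Step 10: x=[7.1470] v=[-0.4353]
Step 11: x=[7.1003] v=[-0.4666]
Step 12: x=[7.0508] v=[-0.4946]
Step 13: x=[6.9989] v=[-0.5192]
Step 14: x=[6.9449] v=[-0.5401]
Step 15: x=[6.8892] v=[-0.5572]
Step 16: x=[6.8322] v=[-0.5704]
Step 17: x=[6.7742] v=[-0.5797]
Step 18: x=[6.7157] v=[-0.5849]
Step 19: x=[6.6571] v=[-0.5860]
Step 20: x=[6.5988] v=[-0.5830]
Step 21: x=[6.5412] v=[-0.5759]
Step 22: x=[6.4847] v=[-0.5648]
Step 23: x=[6.4297] v=[-0.5497]
Step 24: x=[6.3766] v=[-0.5308]
Step 25: x=[6.3258] v=[-0.5082]
Step 26: x=[6.2776] v=[-0.4820]
Step 27: x=[6.2324] v=[-0.4524]
Step 28: x=[6.1904] v=[-0.4197]
Step 29: x=[6.1520] v=[-0.3840]
Step 30: x=[6.1174] v=[-0.3456]
Step 31: x=[6.0869] v=[-0.3048]
Step 32: x=[6.0607] v=[-0.2619]
Step 33: x=[6.0390] v=[-0.2172]
Step 34: x=[6.0219] v=[-0.1709]
Step 35: x=[6.0096] v=[-0.1234]
Step 36: x=[6.0021] v=[-0.0751]
Step 37: x=[5.9995] v=[-0.0263]
Step 38: x=[6.0018] v=[0.0227]
First v>=0 after going negative at step 38, time=3.8000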